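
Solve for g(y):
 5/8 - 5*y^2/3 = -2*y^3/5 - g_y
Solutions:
 g(y) = C1 - y^4/10 + 5*y^3/9 - 5*y/8


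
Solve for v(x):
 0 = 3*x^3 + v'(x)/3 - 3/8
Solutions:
 v(x) = C1 - 9*x^4/4 + 9*x/8


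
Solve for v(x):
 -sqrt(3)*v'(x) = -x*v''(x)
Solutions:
 v(x) = C1 + C2*x^(1 + sqrt(3))


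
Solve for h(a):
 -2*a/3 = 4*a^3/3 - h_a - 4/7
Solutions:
 h(a) = C1 + a^4/3 + a^2/3 - 4*a/7


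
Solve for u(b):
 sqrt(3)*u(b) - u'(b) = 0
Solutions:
 u(b) = C1*exp(sqrt(3)*b)


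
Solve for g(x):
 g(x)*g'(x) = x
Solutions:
 g(x) = -sqrt(C1 + x^2)
 g(x) = sqrt(C1 + x^2)


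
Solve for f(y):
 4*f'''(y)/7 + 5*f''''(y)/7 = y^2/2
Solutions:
 f(y) = C1 + C2*y + C3*y^2 + C4*exp(-4*y/5) + 7*y^5/480 - 35*y^4/384 + 175*y^3/384


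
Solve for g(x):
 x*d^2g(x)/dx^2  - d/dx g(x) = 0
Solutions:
 g(x) = C1 + C2*x^2


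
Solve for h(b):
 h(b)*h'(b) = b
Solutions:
 h(b) = -sqrt(C1 + b^2)
 h(b) = sqrt(C1 + b^2)


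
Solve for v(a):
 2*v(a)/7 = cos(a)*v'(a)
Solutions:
 v(a) = C1*(sin(a) + 1)^(1/7)/(sin(a) - 1)^(1/7)


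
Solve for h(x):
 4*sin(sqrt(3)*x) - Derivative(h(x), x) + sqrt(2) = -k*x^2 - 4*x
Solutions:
 h(x) = C1 + k*x^3/3 + 2*x^2 + sqrt(2)*x - 4*sqrt(3)*cos(sqrt(3)*x)/3


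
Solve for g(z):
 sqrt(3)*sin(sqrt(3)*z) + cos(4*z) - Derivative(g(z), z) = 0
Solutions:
 g(z) = C1 + sin(4*z)/4 - cos(sqrt(3)*z)


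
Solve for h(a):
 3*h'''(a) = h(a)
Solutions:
 h(a) = C3*exp(3^(2/3)*a/3) + (C1*sin(3^(1/6)*a/2) + C2*cos(3^(1/6)*a/2))*exp(-3^(2/3)*a/6)


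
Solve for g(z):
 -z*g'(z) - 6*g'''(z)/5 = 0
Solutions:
 g(z) = C1 + Integral(C2*airyai(-5^(1/3)*6^(2/3)*z/6) + C3*airybi(-5^(1/3)*6^(2/3)*z/6), z)


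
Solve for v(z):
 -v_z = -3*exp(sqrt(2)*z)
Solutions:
 v(z) = C1 + 3*sqrt(2)*exp(sqrt(2)*z)/2


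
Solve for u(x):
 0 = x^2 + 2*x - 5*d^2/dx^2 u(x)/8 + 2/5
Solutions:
 u(x) = C1 + C2*x + 2*x^4/15 + 8*x^3/15 + 8*x^2/25


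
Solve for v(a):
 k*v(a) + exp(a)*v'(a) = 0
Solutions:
 v(a) = C1*exp(k*exp(-a))


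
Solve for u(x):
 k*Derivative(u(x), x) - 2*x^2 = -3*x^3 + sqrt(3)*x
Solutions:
 u(x) = C1 - 3*x^4/(4*k) + 2*x^3/(3*k) + sqrt(3)*x^2/(2*k)


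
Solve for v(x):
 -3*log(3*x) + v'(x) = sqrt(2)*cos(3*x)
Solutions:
 v(x) = C1 + 3*x*log(x) - 3*x + 3*x*log(3) + sqrt(2)*sin(3*x)/3


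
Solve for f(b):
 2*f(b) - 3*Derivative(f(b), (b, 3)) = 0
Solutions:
 f(b) = C3*exp(2^(1/3)*3^(2/3)*b/3) + (C1*sin(2^(1/3)*3^(1/6)*b/2) + C2*cos(2^(1/3)*3^(1/6)*b/2))*exp(-2^(1/3)*3^(2/3)*b/6)


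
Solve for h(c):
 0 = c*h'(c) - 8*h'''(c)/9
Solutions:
 h(c) = C1 + Integral(C2*airyai(3^(2/3)*c/2) + C3*airybi(3^(2/3)*c/2), c)


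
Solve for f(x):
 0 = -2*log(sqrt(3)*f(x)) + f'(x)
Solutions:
 -Integral(1/(2*log(_y) + log(3)), (_y, f(x))) = C1 - x


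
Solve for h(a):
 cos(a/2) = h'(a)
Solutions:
 h(a) = C1 + 2*sin(a/2)


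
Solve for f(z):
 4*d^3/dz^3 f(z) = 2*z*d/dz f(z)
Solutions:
 f(z) = C1 + Integral(C2*airyai(2^(2/3)*z/2) + C3*airybi(2^(2/3)*z/2), z)


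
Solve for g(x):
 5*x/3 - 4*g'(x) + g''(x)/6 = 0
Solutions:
 g(x) = C1 + C2*exp(24*x) + 5*x^2/24 + 5*x/288


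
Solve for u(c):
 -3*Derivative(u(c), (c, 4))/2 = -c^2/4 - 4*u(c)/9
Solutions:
 u(c) = C1*exp(-2^(3/4)*3^(1/4)*c/3) + C2*exp(2^(3/4)*3^(1/4)*c/3) + C3*sin(2^(3/4)*3^(1/4)*c/3) + C4*cos(2^(3/4)*3^(1/4)*c/3) - 9*c^2/16


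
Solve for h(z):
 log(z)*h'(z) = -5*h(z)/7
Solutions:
 h(z) = C1*exp(-5*li(z)/7)


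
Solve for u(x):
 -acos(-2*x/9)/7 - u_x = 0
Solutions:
 u(x) = C1 - x*acos(-2*x/9)/7 - sqrt(81 - 4*x^2)/14


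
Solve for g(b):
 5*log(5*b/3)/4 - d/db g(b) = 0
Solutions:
 g(b) = C1 + 5*b*log(b)/4 - 5*b*log(3)/4 - 5*b/4 + 5*b*log(5)/4


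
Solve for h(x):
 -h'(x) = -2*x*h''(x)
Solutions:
 h(x) = C1 + C2*x^(3/2)


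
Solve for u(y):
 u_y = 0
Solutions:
 u(y) = C1


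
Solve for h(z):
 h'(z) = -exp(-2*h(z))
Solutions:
 h(z) = log(-sqrt(C1 - 2*z))
 h(z) = log(C1 - 2*z)/2


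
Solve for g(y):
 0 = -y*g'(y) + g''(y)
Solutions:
 g(y) = C1 + C2*erfi(sqrt(2)*y/2)


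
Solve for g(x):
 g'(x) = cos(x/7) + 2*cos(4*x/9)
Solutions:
 g(x) = C1 + 7*sin(x/7) + 9*sin(4*x/9)/2


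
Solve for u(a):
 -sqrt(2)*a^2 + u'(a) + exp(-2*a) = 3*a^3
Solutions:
 u(a) = C1 + 3*a^4/4 + sqrt(2)*a^3/3 + exp(-2*a)/2


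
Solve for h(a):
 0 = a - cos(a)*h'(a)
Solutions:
 h(a) = C1 + Integral(a/cos(a), a)


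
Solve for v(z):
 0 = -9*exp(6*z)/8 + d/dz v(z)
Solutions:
 v(z) = C1 + 3*exp(6*z)/16


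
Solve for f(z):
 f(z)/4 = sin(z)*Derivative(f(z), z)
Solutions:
 f(z) = C1*(cos(z) - 1)^(1/8)/(cos(z) + 1)^(1/8)


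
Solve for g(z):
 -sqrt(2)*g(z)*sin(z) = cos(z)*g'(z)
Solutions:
 g(z) = C1*cos(z)^(sqrt(2))


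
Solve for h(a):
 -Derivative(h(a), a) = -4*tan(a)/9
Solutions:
 h(a) = C1 - 4*log(cos(a))/9


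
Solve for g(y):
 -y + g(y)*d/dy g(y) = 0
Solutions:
 g(y) = -sqrt(C1 + y^2)
 g(y) = sqrt(C1 + y^2)


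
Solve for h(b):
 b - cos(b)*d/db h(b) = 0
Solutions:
 h(b) = C1 + Integral(b/cos(b), b)


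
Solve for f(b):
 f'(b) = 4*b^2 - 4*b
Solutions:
 f(b) = C1 + 4*b^3/3 - 2*b^2


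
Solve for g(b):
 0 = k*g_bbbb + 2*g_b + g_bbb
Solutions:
 g(b) = C1 + C2*exp(-b*((sqrt(((27 + k^(-2))^2 - 1/k^4)/k^2) + 27/k + k^(-3))^(1/3) + 1/k + 1/(k^2*(sqrt(((27 + k^(-2))^2 - 1/k^4)/k^2) + 27/k + k^(-3))^(1/3)))/3) + C3*exp(b*((sqrt(((27 + k^(-2))^2 - 1/k^4)/k^2) + 27/k + k^(-3))^(1/3) - sqrt(3)*I*(sqrt(((27 + k^(-2))^2 - 1/k^4)/k^2) + 27/k + k^(-3))^(1/3) - 2/k - 4/(k^2*(-1 + sqrt(3)*I)*(sqrt(((27 + k^(-2))^2 - 1/k^4)/k^2) + 27/k + k^(-3))^(1/3)))/6) + C4*exp(b*((sqrt(((27 + k^(-2))^2 - 1/k^4)/k^2) + 27/k + k^(-3))^(1/3) + sqrt(3)*I*(sqrt(((27 + k^(-2))^2 - 1/k^4)/k^2) + 27/k + k^(-3))^(1/3) - 2/k + 4/(k^2*(1 + sqrt(3)*I)*(sqrt(((27 + k^(-2))^2 - 1/k^4)/k^2) + 27/k + k^(-3))^(1/3)))/6)


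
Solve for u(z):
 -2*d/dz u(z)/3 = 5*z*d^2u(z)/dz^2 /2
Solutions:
 u(z) = C1 + C2*z^(11/15)


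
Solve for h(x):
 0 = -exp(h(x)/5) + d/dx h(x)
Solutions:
 h(x) = 5*log(-1/(C1 + x)) + 5*log(5)


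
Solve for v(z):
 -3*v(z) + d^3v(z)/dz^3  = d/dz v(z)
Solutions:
 v(z) = C1*exp(-z*(2*18^(1/3)/(sqrt(717) + 27)^(1/3) + 12^(1/3)*(sqrt(717) + 27)^(1/3))/12)*sin(2^(1/3)*3^(1/6)*z*(-2^(1/3)*3^(2/3)*(sqrt(717) + 27)^(1/3) + 6/(sqrt(717) + 27)^(1/3))/12) + C2*exp(-z*(2*18^(1/3)/(sqrt(717) + 27)^(1/3) + 12^(1/3)*(sqrt(717) + 27)^(1/3))/12)*cos(2^(1/3)*3^(1/6)*z*(-2^(1/3)*3^(2/3)*(sqrt(717) + 27)^(1/3) + 6/(sqrt(717) + 27)^(1/3))/12) + C3*exp(z*(2*18^(1/3)/(sqrt(717) + 27)^(1/3) + 12^(1/3)*(sqrt(717) + 27)^(1/3))/6)


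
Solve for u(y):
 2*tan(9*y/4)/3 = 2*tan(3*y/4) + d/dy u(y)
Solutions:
 u(y) = C1 + 8*log(cos(3*y/4))/3 - 8*log(cos(9*y/4))/27


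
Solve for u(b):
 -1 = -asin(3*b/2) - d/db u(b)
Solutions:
 u(b) = C1 - b*asin(3*b/2) + b - sqrt(4 - 9*b^2)/3


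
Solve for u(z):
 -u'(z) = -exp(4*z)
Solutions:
 u(z) = C1 + exp(4*z)/4


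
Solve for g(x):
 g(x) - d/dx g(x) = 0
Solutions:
 g(x) = C1*exp(x)


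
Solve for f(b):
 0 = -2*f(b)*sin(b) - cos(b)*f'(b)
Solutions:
 f(b) = C1*cos(b)^2


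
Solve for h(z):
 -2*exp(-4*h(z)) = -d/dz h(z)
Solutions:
 h(z) = log(-I*(C1 + 8*z)^(1/4))
 h(z) = log(I*(C1 + 8*z)^(1/4))
 h(z) = log(-(C1 + 8*z)^(1/4))
 h(z) = log(C1 + 8*z)/4


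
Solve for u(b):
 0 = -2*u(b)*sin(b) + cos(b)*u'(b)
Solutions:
 u(b) = C1/cos(b)^2


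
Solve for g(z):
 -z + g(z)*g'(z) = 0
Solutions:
 g(z) = -sqrt(C1 + z^2)
 g(z) = sqrt(C1 + z^2)


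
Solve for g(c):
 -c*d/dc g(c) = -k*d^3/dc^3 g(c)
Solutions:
 g(c) = C1 + Integral(C2*airyai(c*(1/k)^(1/3)) + C3*airybi(c*(1/k)^(1/3)), c)


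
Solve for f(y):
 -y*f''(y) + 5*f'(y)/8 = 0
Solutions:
 f(y) = C1 + C2*y^(13/8)


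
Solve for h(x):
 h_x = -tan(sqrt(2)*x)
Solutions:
 h(x) = C1 + sqrt(2)*log(cos(sqrt(2)*x))/2


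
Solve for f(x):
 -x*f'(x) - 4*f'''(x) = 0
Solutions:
 f(x) = C1 + Integral(C2*airyai(-2^(1/3)*x/2) + C3*airybi(-2^(1/3)*x/2), x)


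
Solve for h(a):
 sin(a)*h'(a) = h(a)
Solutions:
 h(a) = C1*sqrt(cos(a) - 1)/sqrt(cos(a) + 1)


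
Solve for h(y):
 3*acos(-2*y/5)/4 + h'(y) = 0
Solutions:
 h(y) = C1 - 3*y*acos(-2*y/5)/4 - 3*sqrt(25 - 4*y^2)/8


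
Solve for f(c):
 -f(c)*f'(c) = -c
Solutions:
 f(c) = -sqrt(C1 + c^2)
 f(c) = sqrt(C1 + c^2)


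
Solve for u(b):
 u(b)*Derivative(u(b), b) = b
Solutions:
 u(b) = -sqrt(C1 + b^2)
 u(b) = sqrt(C1 + b^2)


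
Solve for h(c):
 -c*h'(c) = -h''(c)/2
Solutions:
 h(c) = C1 + C2*erfi(c)


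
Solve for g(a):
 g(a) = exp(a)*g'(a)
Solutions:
 g(a) = C1*exp(-exp(-a))


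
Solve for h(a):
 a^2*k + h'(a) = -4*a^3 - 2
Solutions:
 h(a) = C1 - a^4 - a^3*k/3 - 2*a


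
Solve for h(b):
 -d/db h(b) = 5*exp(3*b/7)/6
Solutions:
 h(b) = C1 - 35*exp(3*b/7)/18


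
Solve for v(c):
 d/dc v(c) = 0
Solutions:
 v(c) = C1


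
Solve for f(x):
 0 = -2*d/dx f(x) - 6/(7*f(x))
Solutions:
 f(x) = -sqrt(C1 - 42*x)/7
 f(x) = sqrt(C1 - 42*x)/7


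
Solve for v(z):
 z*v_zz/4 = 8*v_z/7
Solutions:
 v(z) = C1 + C2*z^(39/7)


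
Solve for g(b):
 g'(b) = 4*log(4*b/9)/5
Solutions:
 g(b) = C1 + 4*b*log(b)/5 - 8*b*log(3)/5 - 4*b/5 + 8*b*log(2)/5


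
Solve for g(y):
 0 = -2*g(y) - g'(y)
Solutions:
 g(y) = C1*exp(-2*y)


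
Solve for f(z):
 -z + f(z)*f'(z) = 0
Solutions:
 f(z) = -sqrt(C1 + z^2)
 f(z) = sqrt(C1 + z^2)


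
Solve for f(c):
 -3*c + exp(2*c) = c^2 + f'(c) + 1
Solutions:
 f(c) = C1 - c^3/3 - 3*c^2/2 - c + exp(2*c)/2


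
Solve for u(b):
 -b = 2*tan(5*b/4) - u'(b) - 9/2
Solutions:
 u(b) = C1 + b^2/2 - 9*b/2 - 8*log(cos(5*b/4))/5


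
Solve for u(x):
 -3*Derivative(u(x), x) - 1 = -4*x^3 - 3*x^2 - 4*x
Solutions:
 u(x) = C1 + x^4/3 + x^3/3 + 2*x^2/3 - x/3


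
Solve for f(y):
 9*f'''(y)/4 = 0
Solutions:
 f(y) = C1 + C2*y + C3*y^2


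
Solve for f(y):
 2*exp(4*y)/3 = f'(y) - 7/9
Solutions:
 f(y) = C1 + 7*y/9 + exp(4*y)/6


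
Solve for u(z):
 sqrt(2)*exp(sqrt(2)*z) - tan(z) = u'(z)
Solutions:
 u(z) = C1 + exp(sqrt(2)*z) + log(cos(z))


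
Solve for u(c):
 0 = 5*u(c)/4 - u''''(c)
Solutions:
 u(c) = C1*exp(-sqrt(2)*5^(1/4)*c/2) + C2*exp(sqrt(2)*5^(1/4)*c/2) + C3*sin(sqrt(2)*5^(1/4)*c/2) + C4*cos(sqrt(2)*5^(1/4)*c/2)


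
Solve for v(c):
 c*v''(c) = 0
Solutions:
 v(c) = C1 + C2*c


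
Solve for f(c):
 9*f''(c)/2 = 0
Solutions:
 f(c) = C1 + C2*c


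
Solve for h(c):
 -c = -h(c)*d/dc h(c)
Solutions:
 h(c) = -sqrt(C1 + c^2)
 h(c) = sqrt(C1 + c^2)


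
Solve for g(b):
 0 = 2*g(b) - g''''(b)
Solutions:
 g(b) = C1*exp(-2^(1/4)*b) + C2*exp(2^(1/4)*b) + C3*sin(2^(1/4)*b) + C4*cos(2^(1/4)*b)


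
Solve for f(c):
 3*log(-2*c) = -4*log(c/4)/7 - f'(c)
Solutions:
 f(c) = C1 - 25*c*log(c)/7 + c*(-13*log(2)/7 + 25/7 - 3*I*pi)


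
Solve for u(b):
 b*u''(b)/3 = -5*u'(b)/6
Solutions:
 u(b) = C1 + C2/b^(3/2)


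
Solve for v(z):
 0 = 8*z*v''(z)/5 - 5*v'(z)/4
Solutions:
 v(z) = C1 + C2*z^(57/32)


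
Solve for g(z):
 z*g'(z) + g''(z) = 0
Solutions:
 g(z) = C1 + C2*erf(sqrt(2)*z/2)


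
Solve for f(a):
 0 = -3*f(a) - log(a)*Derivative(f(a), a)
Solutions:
 f(a) = C1*exp(-3*li(a))


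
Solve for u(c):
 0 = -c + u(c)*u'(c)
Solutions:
 u(c) = -sqrt(C1 + c^2)
 u(c) = sqrt(C1 + c^2)


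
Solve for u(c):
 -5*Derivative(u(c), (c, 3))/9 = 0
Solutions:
 u(c) = C1 + C2*c + C3*c^2


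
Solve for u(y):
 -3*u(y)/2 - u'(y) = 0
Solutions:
 u(y) = C1*exp(-3*y/2)


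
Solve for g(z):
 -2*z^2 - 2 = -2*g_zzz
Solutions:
 g(z) = C1 + C2*z + C3*z^2 + z^5/60 + z^3/6


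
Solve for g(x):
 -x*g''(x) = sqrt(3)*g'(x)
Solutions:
 g(x) = C1 + C2*x^(1 - sqrt(3))


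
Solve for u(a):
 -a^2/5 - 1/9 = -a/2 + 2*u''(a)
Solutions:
 u(a) = C1 + C2*a - a^4/120 + a^3/24 - a^2/36


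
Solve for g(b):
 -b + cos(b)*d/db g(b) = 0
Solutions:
 g(b) = C1 + Integral(b/cos(b), b)


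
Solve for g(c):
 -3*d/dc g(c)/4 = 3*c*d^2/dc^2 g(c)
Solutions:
 g(c) = C1 + C2*c^(3/4)


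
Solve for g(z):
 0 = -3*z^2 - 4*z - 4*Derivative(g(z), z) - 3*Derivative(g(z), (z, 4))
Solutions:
 g(z) = C1 + C4*exp(-6^(2/3)*z/3) - z^3/4 - z^2/2 + (C2*sin(2^(2/3)*3^(1/6)*z/2) + C3*cos(2^(2/3)*3^(1/6)*z/2))*exp(6^(2/3)*z/6)


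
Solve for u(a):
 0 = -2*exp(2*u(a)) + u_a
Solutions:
 u(a) = log(-sqrt(-1/(C1 + 2*a))) - log(2)/2
 u(a) = log(-1/(C1 + 2*a))/2 - log(2)/2


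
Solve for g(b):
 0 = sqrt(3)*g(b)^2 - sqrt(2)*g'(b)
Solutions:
 g(b) = -2/(C1 + sqrt(6)*b)


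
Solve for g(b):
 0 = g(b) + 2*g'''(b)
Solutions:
 g(b) = C3*exp(-2^(2/3)*b/2) + (C1*sin(2^(2/3)*sqrt(3)*b/4) + C2*cos(2^(2/3)*sqrt(3)*b/4))*exp(2^(2/3)*b/4)


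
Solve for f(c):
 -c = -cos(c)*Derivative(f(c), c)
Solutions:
 f(c) = C1 + Integral(c/cos(c), c)


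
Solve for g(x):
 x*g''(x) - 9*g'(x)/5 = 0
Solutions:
 g(x) = C1 + C2*x^(14/5)


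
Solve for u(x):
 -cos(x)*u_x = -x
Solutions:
 u(x) = C1 + Integral(x/cos(x), x)


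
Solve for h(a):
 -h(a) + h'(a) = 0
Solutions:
 h(a) = C1*exp(a)


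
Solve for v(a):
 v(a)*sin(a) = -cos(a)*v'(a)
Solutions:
 v(a) = C1*cos(a)


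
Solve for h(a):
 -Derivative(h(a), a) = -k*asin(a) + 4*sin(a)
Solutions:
 h(a) = C1 + k*(a*asin(a) + sqrt(1 - a^2)) + 4*cos(a)


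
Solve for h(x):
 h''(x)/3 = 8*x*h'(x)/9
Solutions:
 h(x) = C1 + C2*erfi(2*sqrt(3)*x/3)


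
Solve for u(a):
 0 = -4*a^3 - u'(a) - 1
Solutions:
 u(a) = C1 - a^4 - a


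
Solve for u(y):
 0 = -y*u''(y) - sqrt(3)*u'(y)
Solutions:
 u(y) = C1 + C2*y^(1 - sqrt(3))


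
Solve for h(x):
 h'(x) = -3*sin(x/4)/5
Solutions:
 h(x) = C1 + 12*cos(x/4)/5


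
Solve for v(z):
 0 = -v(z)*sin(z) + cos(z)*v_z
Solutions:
 v(z) = C1/cos(z)


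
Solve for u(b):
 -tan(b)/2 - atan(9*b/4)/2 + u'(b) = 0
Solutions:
 u(b) = C1 + b*atan(9*b/4)/2 - log(81*b^2 + 16)/9 - log(cos(b))/2


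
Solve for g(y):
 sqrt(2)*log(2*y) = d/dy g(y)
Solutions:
 g(y) = C1 + sqrt(2)*y*log(y) - sqrt(2)*y + sqrt(2)*y*log(2)


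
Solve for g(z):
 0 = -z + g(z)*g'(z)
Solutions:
 g(z) = -sqrt(C1 + z^2)
 g(z) = sqrt(C1 + z^2)


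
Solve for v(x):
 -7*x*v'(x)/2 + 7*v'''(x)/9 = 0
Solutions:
 v(x) = C1 + Integral(C2*airyai(6^(2/3)*x/2) + C3*airybi(6^(2/3)*x/2), x)


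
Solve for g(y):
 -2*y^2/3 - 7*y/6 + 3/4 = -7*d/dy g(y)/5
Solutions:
 g(y) = C1 + 10*y^3/63 + 5*y^2/12 - 15*y/28


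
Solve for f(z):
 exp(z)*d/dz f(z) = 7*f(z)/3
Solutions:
 f(z) = C1*exp(-7*exp(-z)/3)


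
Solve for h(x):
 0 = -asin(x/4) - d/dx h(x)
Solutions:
 h(x) = C1 - x*asin(x/4) - sqrt(16 - x^2)


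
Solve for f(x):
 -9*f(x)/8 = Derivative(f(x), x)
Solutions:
 f(x) = C1*exp(-9*x/8)


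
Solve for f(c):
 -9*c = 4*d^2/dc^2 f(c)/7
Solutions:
 f(c) = C1 + C2*c - 21*c^3/8


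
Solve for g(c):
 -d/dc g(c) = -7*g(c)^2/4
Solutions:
 g(c) = -4/(C1 + 7*c)


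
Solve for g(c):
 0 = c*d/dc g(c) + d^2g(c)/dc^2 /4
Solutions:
 g(c) = C1 + C2*erf(sqrt(2)*c)


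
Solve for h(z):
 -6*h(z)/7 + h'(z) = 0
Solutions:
 h(z) = C1*exp(6*z/7)


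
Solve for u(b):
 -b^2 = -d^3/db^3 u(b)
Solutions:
 u(b) = C1 + C2*b + C3*b^2 + b^5/60


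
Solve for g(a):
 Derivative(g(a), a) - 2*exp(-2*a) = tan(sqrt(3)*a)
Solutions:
 g(a) = C1 + sqrt(3)*log(tan(sqrt(3)*a)^2 + 1)/6 - exp(-2*a)


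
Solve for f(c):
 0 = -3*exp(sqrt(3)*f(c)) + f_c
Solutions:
 f(c) = sqrt(3)*(2*log(-1/(C1 + 3*c)) - log(3))/6


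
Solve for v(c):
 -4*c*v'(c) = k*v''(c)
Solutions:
 v(c) = C1 + C2*sqrt(k)*erf(sqrt(2)*c*sqrt(1/k))


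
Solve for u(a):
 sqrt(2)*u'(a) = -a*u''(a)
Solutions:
 u(a) = C1 + C2*a^(1 - sqrt(2))


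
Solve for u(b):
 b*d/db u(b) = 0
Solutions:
 u(b) = C1


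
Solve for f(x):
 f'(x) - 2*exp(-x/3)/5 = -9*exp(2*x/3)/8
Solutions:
 f(x) = C1 - 27*exp(2*x/3)/16 - 6*exp(-x/3)/5


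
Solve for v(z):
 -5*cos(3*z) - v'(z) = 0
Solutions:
 v(z) = C1 - 5*sin(3*z)/3


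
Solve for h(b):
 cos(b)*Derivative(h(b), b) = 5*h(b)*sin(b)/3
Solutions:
 h(b) = C1/cos(b)^(5/3)


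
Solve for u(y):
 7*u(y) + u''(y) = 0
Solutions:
 u(y) = C1*sin(sqrt(7)*y) + C2*cos(sqrt(7)*y)


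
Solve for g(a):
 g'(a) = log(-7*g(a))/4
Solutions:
 -4*Integral(1/(log(-_y) + log(7)), (_y, g(a))) = C1 - a


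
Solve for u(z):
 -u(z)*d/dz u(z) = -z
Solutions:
 u(z) = -sqrt(C1 + z^2)
 u(z) = sqrt(C1 + z^2)


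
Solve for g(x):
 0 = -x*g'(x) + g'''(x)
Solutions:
 g(x) = C1 + Integral(C2*airyai(x) + C3*airybi(x), x)


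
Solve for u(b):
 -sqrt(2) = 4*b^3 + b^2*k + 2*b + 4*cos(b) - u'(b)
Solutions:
 u(b) = C1 + b^4 + b^3*k/3 + b^2 + sqrt(2)*b + 4*sin(b)


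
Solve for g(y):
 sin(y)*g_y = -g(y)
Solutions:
 g(y) = C1*sqrt(cos(y) + 1)/sqrt(cos(y) - 1)


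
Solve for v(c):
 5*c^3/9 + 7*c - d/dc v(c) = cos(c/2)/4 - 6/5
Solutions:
 v(c) = C1 + 5*c^4/36 + 7*c^2/2 + 6*c/5 - sin(c/2)/2


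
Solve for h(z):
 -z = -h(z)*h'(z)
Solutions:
 h(z) = -sqrt(C1 + z^2)
 h(z) = sqrt(C1 + z^2)


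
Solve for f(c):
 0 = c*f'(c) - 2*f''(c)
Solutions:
 f(c) = C1 + C2*erfi(c/2)


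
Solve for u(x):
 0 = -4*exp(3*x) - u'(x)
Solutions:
 u(x) = C1 - 4*exp(3*x)/3


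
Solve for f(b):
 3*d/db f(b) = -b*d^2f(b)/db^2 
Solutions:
 f(b) = C1 + C2/b^2


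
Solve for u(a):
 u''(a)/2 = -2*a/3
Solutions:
 u(a) = C1 + C2*a - 2*a^3/9


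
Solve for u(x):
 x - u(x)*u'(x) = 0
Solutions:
 u(x) = -sqrt(C1 + x^2)
 u(x) = sqrt(C1 + x^2)


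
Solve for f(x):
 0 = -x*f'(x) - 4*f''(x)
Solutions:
 f(x) = C1 + C2*erf(sqrt(2)*x/4)


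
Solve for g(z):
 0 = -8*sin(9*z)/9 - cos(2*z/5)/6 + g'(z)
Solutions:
 g(z) = C1 + 5*sin(2*z/5)/12 - 8*cos(9*z)/81


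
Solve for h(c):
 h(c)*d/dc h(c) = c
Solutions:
 h(c) = -sqrt(C1 + c^2)
 h(c) = sqrt(C1 + c^2)


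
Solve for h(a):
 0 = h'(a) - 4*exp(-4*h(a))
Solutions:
 h(a) = log(-I*(C1 + 16*a)^(1/4))
 h(a) = log(I*(C1 + 16*a)^(1/4))
 h(a) = log(-(C1 + 16*a)^(1/4))
 h(a) = log(C1 + 16*a)/4


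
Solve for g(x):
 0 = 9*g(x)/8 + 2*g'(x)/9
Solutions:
 g(x) = C1*exp(-81*x/16)


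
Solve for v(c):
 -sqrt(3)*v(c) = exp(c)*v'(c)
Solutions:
 v(c) = C1*exp(sqrt(3)*exp(-c))


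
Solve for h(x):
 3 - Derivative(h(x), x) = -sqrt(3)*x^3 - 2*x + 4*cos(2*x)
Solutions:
 h(x) = C1 + sqrt(3)*x^4/4 + x^2 + 3*x - 2*sin(2*x)


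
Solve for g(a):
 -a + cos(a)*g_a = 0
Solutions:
 g(a) = C1 + Integral(a/cos(a), a)


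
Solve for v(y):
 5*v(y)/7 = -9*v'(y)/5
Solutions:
 v(y) = C1*exp(-25*y/63)


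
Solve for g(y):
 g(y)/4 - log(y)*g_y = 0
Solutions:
 g(y) = C1*exp(li(y)/4)


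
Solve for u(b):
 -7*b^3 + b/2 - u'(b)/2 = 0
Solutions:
 u(b) = C1 - 7*b^4/2 + b^2/2


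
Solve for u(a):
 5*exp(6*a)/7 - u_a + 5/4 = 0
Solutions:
 u(a) = C1 + 5*a/4 + 5*exp(6*a)/42


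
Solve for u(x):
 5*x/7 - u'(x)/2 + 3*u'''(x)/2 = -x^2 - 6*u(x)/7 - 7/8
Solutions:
 u(x) = C1*exp(7^(1/3)*x*(7/(sqrt(2867) + 54)^(1/3) + 7^(1/3)*(sqrt(2867) + 54)^(1/3))/42)*sin(sqrt(3)*7^(1/3)*x*(-7^(1/3)*(sqrt(2867) + 54)^(1/3) + 7/(sqrt(2867) + 54)^(1/3))/42) + C2*exp(7^(1/3)*x*(7/(sqrt(2867) + 54)^(1/3) + 7^(1/3)*(sqrt(2867) + 54)^(1/3))/42)*cos(sqrt(3)*7^(1/3)*x*(-7^(1/3)*(sqrt(2867) + 54)^(1/3) + 7/(sqrt(2867) + 54)^(1/3))/42) + C3*exp(-7^(1/3)*x*(7/(sqrt(2867) + 54)^(1/3) + 7^(1/3)*(sqrt(2867) + 54)^(1/3))/21) - 7*x^2/6 - 79*x/36 - 497/216


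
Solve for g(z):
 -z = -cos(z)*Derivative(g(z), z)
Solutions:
 g(z) = C1 + Integral(z/cos(z), z)


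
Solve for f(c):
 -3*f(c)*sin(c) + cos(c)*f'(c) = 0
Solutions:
 f(c) = C1/cos(c)^3


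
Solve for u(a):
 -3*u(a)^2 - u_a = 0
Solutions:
 u(a) = 1/(C1 + 3*a)


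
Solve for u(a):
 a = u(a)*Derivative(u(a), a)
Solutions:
 u(a) = -sqrt(C1 + a^2)
 u(a) = sqrt(C1 + a^2)


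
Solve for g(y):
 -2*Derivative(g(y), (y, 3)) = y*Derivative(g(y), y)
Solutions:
 g(y) = C1 + Integral(C2*airyai(-2^(2/3)*y/2) + C3*airybi(-2^(2/3)*y/2), y)


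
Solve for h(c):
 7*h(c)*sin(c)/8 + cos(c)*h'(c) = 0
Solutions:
 h(c) = C1*cos(c)^(7/8)


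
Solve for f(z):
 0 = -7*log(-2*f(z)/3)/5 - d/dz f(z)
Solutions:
 5*Integral(1/(log(-_y) - log(3) + log(2)), (_y, f(z)))/7 = C1 - z


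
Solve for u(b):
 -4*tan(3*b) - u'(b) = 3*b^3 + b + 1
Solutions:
 u(b) = C1 - 3*b^4/4 - b^2/2 - b + 4*log(cos(3*b))/3


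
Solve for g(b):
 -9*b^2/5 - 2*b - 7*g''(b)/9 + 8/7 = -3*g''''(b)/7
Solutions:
 g(b) = C1 + C2*b + C3*exp(-7*sqrt(3)*b/9) + C4*exp(7*sqrt(3)*b/9) - 27*b^4/140 - 3*b^3/7 - 927*b^2/1715


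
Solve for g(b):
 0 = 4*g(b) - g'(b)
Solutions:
 g(b) = C1*exp(4*b)


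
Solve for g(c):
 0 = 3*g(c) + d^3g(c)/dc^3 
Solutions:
 g(c) = C3*exp(-3^(1/3)*c) + (C1*sin(3^(5/6)*c/2) + C2*cos(3^(5/6)*c/2))*exp(3^(1/3)*c/2)


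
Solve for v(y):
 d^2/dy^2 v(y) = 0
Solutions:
 v(y) = C1 + C2*y


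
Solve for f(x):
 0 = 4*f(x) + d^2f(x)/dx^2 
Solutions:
 f(x) = C1*sin(2*x) + C2*cos(2*x)


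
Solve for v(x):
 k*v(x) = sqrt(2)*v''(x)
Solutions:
 v(x) = C1*exp(-2^(3/4)*sqrt(k)*x/2) + C2*exp(2^(3/4)*sqrt(k)*x/2)


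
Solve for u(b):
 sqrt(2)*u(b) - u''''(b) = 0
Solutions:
 u(b) = C1*exp(-2^(1/8)*b) + C2*exp(2^(1/8)*b) + C3*sin(2^(1/8)*b) + C4*cos(2^(1/8)*b)


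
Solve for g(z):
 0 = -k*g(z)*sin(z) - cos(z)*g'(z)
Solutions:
 g(z) = C1*exp(k*log(cos(z)))


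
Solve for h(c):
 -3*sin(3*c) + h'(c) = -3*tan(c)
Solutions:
 h(c) = C1 + 3*log(cos(c)) - cos(3*c)


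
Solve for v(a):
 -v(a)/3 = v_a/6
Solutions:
 v(a) = C1*exp(-2*a)


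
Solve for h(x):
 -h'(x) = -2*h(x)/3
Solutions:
 h(x) = C1*exp(2*x/3)


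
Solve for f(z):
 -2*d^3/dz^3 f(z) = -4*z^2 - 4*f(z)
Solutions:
 f(z) = C3*exp(2^(1/3)*z) - z^2 + (C1*sin(2^(1/3)*sqrt(3)*z/2) + C2*cos(2^(1/3)*sqrt(3)*z/2))*exp(-2^(1/3)*z/2)


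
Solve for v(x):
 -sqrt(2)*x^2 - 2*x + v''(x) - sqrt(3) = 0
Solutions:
 v(x) = C1 + C2*x + sqrt(2)*x^4/12 + x^3/3 + sqrt(3)*x^2/2


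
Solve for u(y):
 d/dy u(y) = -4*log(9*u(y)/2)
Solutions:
 -Integral(1/(-log(_y) - 2*log(3) + log(2)), (_y, u(y)))/4 = C1 - y


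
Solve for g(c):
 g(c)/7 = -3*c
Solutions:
 g(c) = -21*c


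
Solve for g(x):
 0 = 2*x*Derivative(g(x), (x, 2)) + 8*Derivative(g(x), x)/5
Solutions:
 g(x) = C1 + C2*x^(1/5)


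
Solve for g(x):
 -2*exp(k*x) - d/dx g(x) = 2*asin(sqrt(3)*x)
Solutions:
 g(x) = C1 - 2*x*asin(sqrt(3)*x) - 2*sqrt(3)*sqrt(1 - 3*x^2)/3 - 2*Piecewise((exp(k*x)/k, Ne(k, 0)), (x, True))


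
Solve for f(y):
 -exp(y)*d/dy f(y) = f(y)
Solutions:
 f(y) = C1*exp(exp(-y))


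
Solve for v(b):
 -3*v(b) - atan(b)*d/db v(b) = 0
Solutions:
 v(b) = C1*exp(-3*Integral(1/atan(b), b))


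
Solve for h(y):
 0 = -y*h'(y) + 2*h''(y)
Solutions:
 h(y) = C1 + C2*erfi(y/2)


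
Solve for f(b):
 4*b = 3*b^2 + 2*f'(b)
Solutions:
 f(b) = C1 - b^3/2 + b^2


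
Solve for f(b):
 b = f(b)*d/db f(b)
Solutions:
 f(b) = -sqrt(C1 + b^2)
 f(b) = sqrt(C1 + b^2)


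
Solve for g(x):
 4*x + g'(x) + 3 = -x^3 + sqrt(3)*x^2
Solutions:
 g(x) = C1 - x^4/4 + sqrt(3)*x^3/3 - 2*x^2 - 3*x


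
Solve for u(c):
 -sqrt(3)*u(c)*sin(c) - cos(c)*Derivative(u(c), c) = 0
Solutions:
 u(c) = C1*cos(c)^(sqrt(3))


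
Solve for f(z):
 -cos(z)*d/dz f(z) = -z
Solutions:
 f(z) = C1 + Integral(z/cos(z), z)


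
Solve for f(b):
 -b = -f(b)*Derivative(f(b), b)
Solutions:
 f(b) = -sqrt(C1 + b^2)
 f(b) = sqrt(C1 + b^2)


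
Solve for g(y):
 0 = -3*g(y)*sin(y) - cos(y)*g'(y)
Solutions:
 g(y) = C1*cos(y)^3


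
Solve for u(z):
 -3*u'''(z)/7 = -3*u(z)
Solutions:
 u(z) = C3*exp(7^(1/3)*z) + (C1*sin(sqrt(3)*7^(1/3)*z/2) + C2*cos(sqrt(3)*7^(1/3)*z/2))*exp(-7^(1/3)*z/2)


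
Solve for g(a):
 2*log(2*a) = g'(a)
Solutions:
 g(a) = C1 + 2*a*log(a) - 2*a + a*log(4)


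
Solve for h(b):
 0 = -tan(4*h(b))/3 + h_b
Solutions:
 h(b) = -asin(C1*exp(4*b/3))/4 + pi/4
 h(b) = asin(C1*exp(4*b/3))/4


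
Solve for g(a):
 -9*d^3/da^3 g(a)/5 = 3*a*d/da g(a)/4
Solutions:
 g(a) = C1 + Integral(C2*airyai(-90^(1/3)*a/6) + C3*airybi(-90^(1/3)*a/6), a)


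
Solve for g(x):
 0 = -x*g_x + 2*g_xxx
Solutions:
 g(x) = C1 + Integral(C2*airyai(2^(2/3)*x/2) + C3*airybi(2^(2/3)*x/2), x)


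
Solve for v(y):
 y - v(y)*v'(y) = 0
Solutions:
 v(y) = -sqrt(C1 + y^2)
 v(y) = sqrt(C1 + y^2)


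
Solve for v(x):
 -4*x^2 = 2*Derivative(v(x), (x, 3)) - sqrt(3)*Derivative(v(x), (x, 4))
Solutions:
 v(x) = C1 + C2*x + C3*x^2 + C4*exp(2*sqrt(3)*x/3) - x^5/30 - sqrt(3)*x^4/12 - x^3/2


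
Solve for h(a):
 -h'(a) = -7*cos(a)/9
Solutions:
 h(a) = C1 + 7*sin(a)/9


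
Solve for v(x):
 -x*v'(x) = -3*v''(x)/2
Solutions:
 v(x) = C1 + C2*erfi(sqrt(3)*x/3)


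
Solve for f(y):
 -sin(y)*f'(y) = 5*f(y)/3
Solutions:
 f(y) = C1*(cos(y) + 1)^(5/6)/(cos(y) - 1)^(5/6)


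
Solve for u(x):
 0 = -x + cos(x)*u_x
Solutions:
 u(x) = C1 + Integral(x/cos(x), x)


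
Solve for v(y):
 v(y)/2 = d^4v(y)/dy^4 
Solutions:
 v(y) = C1*exp(-2^(3/4)*y/2) + C2*exp(2^(3/4)*y/2) + C3*sin(2^(3/4)*y/2) + C4*cos(2^(3/4)*y/2)


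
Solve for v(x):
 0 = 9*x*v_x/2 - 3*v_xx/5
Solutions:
 v(x) = C1 + C2*erfi(sqrt(15)*x/2)


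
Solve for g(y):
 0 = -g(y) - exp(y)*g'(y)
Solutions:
 g(y) = C1*exp(exp(-y))


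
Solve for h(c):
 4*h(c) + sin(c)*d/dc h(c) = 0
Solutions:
 h(c) = C1*(cos(c)^2 + 2*cos(c) + 1)/(cos(c)^2 - 2*cos(c) + 1)


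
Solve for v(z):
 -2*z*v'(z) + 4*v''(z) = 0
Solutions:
 v(z) = C1 + C2*erfi(z/2)


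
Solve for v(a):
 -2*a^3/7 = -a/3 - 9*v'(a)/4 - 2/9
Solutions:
 v(a) = C1 + 2*a^4/63 - 2*a^2/27 - 8*a/81


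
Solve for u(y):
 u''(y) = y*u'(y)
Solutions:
 u(y) = C1 + C2*erfi(sqrt(2)*y/2)


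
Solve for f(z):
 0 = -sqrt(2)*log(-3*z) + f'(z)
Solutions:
 f(z) = C1 + sqrt(2)*z*log(-z) + sqrt(2)*z*(-1 + log(3))


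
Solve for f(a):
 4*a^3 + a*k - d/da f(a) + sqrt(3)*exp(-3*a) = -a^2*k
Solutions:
 f(a) = C1 + a^4 + a^3*k/3 + a^2*k/2 - sqrt(3)*exp(-3*a)/3


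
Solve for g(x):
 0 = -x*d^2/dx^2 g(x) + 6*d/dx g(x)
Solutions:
 g(x) = C1 + C2*x^7


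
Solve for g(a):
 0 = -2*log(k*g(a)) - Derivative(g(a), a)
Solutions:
 li(k*g(a))/k = C1 - 2*a


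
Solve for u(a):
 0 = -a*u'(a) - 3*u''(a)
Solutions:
 u(a) = C1 + C2*erf(sqrt(6)*a/6)


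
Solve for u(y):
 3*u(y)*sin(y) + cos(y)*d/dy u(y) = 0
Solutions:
 u(y) = C1*cos(y)^3


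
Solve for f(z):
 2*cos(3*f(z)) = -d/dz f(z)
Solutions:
 f(z) = -asin((C1 + exp(12*z))/(C1 - exp(12*z)))/3 + pi/3
 f(z) = asin((C1 + exp(12*z))/(C1 - exp(12*z)))/3


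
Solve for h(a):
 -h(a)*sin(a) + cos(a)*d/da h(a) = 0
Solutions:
 h(a) = C1/cos(a)


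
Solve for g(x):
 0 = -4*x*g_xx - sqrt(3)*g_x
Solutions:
 g(x) = C1 + C2*x^(1 - sqrt(3)/4)


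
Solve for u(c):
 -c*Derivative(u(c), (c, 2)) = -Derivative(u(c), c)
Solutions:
 u(c) = C1 + C2*c^2


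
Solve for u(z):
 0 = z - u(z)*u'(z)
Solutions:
 u(z) = -sqrt(C1 + z^2)
 u(z) = sqrt(C1 + z^2)


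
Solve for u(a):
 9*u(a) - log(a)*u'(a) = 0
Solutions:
 u(a) = C1*exp(9*li(a))


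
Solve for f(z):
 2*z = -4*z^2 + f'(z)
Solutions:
 f(z) = C1 + 4*z^3/3 + z^2


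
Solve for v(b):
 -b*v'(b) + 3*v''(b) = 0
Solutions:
 v(b) = C1 + C2*erfi(sqrt(6)*b/6)


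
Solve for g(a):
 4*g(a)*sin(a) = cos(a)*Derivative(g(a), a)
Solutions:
 g(a) = C1/cos(a)^4


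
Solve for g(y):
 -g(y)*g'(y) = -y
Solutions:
 g(y) = -sqrt(C1 + y^2)
 g(y) = sqrt(C1 + y^2)


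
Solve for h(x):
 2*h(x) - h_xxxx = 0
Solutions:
 h(x) = C1*exp(-2^(1/4)*x) + C2*exp(2^(1/4)*x) + C3*sin(2^(1/4)*x) + C4*cos(2^(1/4)*x)


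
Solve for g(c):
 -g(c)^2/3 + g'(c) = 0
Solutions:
 g(c) = -3/(C1 + c)


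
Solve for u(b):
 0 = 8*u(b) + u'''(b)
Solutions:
 u(b) = C3*exp(-2*b) + (C1*sin(sqrt(3)*b) + C2*cos(sqrt(3)*b))*exp(b)


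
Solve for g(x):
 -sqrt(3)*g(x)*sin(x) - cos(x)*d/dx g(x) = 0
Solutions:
 g(x) = C1*cos(x)^(sqrt(3))


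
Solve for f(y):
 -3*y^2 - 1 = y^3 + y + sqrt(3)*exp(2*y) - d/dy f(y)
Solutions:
 f(y) = C1 + y^4/4 + y^3 + y^2/2 + y + sqrt(3)*exp(2*y)/2


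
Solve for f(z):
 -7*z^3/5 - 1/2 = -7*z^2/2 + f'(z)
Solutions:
 f(z) = C1 - 7*z^4/20 + 7*z^3/6 - z/2


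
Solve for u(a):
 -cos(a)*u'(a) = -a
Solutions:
 u(a) = C1 + Integral(a/cos(a), a)


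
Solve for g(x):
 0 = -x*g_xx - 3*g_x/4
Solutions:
 g(x) = C1 + C2*x^(1/4)


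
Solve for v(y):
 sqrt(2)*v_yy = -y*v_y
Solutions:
 v(y) = C1 + C2*erf(2^(1/4)*y/2)


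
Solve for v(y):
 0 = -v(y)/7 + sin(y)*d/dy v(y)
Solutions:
 v(y) = C1*(cos(y) - 1)^(1/14)/(cos(y) + 1)^(1/14)


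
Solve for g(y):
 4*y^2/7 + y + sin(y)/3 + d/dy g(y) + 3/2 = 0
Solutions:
 g(y) = C1 - 4*y^3/21 - y^2/2 - 3*y/2 + cos(y)/3


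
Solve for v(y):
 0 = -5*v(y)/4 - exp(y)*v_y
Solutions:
 v(y) = C1*exp(5*exp(-y)/4)


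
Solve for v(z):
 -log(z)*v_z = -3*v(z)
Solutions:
 v(z) = C1*exp(3*li(z))


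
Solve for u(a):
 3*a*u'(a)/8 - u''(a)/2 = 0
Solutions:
 u(a) = C1 + C2*erfi(sqrt(6)*a/4)


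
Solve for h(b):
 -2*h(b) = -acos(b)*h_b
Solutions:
 h(b) = C1*exp(2*Integral(1/acos(b), b))


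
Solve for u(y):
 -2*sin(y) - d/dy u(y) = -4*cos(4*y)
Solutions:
 u(y) = C1 + sin(4*y) + 2*cos(y)


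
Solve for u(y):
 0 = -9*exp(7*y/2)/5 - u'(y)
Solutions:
 u(y) = C1 - 18*exp(7*y/2)/35


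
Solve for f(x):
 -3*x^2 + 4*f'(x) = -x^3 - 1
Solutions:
 f(x) = C1 - x^4/16 + x^3/4 - x/4


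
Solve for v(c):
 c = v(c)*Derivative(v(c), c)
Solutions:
 v(c) = -sqrt(C1 + c^2)
 v(c) = sqrt(C1 + c^2)


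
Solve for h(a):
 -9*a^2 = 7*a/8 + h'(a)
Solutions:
 h(a) = C1 - 3*a^3 - 7*a^2/16


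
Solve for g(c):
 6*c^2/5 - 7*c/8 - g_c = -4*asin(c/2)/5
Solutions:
 g(c) = C1 + 2*c^3/5 - 7*c^2/16 + 4*c*asin(c/2)/5 + 4*sqrt(4 - c^2)/5


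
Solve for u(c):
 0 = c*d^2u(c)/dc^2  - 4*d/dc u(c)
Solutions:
 u(c) = C1 + C2*c^5


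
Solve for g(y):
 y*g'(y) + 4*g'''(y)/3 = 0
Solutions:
 g(y) = C1 + Integral(C2*airyai(-6^(1/3)*y/2) + C3*airybi(-6^(1/3)*y/2), y)


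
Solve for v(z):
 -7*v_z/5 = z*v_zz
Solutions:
 v(z) = C1 + C2/z^(2/5)


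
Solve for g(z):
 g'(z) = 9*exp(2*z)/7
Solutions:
 g(z) = C1 + 9*exp(2*z)/14


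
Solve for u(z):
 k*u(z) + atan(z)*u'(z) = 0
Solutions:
 u(z) = C1*exp(-k*Integral(1/atan(z), z))


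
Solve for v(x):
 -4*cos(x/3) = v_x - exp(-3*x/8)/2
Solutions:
 v(x) = C1 - 12*sin(x/3) - 4*exp(-3*x/8)/3


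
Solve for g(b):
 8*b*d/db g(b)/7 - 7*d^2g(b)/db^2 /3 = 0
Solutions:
 g(b) = C1 + C2*erfi(2*sqrt(3)*b/7)


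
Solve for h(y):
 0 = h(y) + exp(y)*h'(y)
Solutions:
 h(y) = C1*exp(exp(-y))


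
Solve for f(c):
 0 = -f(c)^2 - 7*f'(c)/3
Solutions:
 f(c) = 7/(C1 + 3*c)


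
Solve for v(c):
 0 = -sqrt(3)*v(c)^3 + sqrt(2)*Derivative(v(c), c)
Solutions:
 v(c) = -sqrt(-1/(C1 + sqrt(6)*c))
 v(c) = sqrt(-1/(C1 + sqrt(6)*c))


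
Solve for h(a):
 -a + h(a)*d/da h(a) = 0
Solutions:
 h(a) = -sqrt(C1 + a^2)
 h(a) = sqrt(C1 + a^2)


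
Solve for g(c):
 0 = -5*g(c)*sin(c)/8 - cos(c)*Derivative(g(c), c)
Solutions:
 g(c) = C1*cos(c)^(5/8)


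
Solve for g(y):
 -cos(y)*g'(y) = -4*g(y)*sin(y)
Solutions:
 g(y) = C1/cos(y)^4


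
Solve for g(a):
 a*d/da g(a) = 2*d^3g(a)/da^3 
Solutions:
 g(a) = C1 + Integral(C2*airyai(2^(2/3)*a/2) + C3*airybi(2^(2/3)*a/2), a)


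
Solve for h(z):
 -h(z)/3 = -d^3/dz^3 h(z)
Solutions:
 h(z) = C3*exp(3^(2/3)*z/3) + (C1*sin(3^(1/6)*z/2) + C2*cos(3^(1/6)*z/2))*exp(-3^(2/3)*z/6)


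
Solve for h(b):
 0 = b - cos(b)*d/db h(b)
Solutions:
 h(b) = C1 + Integral(b/cos(b), b)


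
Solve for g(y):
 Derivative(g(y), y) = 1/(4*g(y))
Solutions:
 g(y) = -sqrt(C1 + 2*y)/2
 g(y) = sqrt(C1 + 2*y)/2


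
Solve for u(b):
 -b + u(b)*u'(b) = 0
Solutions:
 u(b) = -sqrt(C1 + b^2)
 u(b) = sqrt(C1 + b^2)


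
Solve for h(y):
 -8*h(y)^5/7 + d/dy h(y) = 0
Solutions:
 h(y) = -7^(1/4)*(-1/(C1 + 32*y))^(1/4)
 h(y) = 7^(1/4)*(-1/(C1 + 32*y))^(1/4)
 h(y) = -7^(1/4)*I*(-1/(C1 + 32*y))^(1/4)
 h(y) = 7^(1/4)*I*(-1/(C1 + 32*y))^(1/4)


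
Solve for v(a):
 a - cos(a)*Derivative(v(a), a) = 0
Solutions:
 v(a) = C1 + Integral(a/cos(a), a)


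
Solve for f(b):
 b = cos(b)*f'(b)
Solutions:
 f(b) = C1 + Integral(b/cos(b), b)


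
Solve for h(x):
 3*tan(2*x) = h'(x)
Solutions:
 h(x) = C1 - 3*log(cos(2*x))/2


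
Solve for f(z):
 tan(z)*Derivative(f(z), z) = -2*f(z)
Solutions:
 f(z) = C1/sin(z)^2


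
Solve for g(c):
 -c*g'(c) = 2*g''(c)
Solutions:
 g(c) = C1 + C2*erf(c/2)


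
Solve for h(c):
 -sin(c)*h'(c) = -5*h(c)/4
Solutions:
 h(c) = C1*(cos(c) - 1)^(5/8)/(cos(c) + 1)^(5/8)


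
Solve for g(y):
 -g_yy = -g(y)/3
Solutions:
 g(y) = C1*exp(-sqrt(3)*y/3) + C2*exp(sqrt(3)*y/3)


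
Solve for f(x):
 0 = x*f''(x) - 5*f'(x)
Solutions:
 f(x) = C1 + C2*x^6


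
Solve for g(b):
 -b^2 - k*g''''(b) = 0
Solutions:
 g(b) = C1 + C2*b + C3*b^2 + C4*b^3 - b^6/(360*k)


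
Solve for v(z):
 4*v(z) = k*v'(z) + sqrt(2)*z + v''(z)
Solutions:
 v(z) = C1*exp(z*(-k + sqrt(k^2 + 16))/2) + C2*exp(-z*(k + sqrt(k^2 + 16))/2) + sqrt(2)*k/16 + sqrt(2)*z/4


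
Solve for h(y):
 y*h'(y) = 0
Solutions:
 h(y) = C1


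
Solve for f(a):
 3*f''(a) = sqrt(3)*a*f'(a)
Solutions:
 f(a) = C1 + C2*erfi(sqrt(2)*3^(3/4)*a/6)


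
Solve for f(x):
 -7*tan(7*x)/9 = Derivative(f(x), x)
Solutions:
 f(x) = C1 + log(cos(7*x))/9


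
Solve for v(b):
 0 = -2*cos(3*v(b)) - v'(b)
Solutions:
 v(b) = -asin((C1 + exp(12*b))/(C1 - exp(12*b)))/3 + pi/3
 v(b) = asin((C1 + exp(12*b))/(C1 - exp(12*b)))/3


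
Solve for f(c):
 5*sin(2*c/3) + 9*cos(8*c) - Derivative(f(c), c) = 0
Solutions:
 f(c) = C1 + 9*sin(8*c)/8 - 15*cos(2*c/3)/2


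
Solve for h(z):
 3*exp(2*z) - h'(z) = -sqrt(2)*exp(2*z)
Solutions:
 h(z) = C1 + sqrt(2)*exp(2*z)/2 + 3*exp(2*z)/2


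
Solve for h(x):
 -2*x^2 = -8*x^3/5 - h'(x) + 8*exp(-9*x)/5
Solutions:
 h(x) = C1 - 2*x^4/5 + 2*x^3/3 - 8*exp(-9*x)/45


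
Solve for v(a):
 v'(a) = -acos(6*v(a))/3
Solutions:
 Integral(1/acos(6*_y), (_y, v(a))) = C1 - a/3


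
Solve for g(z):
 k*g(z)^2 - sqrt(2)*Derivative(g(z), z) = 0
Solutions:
 g(z) = -2/(C1 + sqrt(2)*k*z)


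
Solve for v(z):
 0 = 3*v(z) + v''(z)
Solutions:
 v(z) = C1*sin(sqrt(3)*z) + C2*cos(sqrt(3)*z)


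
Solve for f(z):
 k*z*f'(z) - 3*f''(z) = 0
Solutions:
 f(z) = Piecewise((-sqrt(6)*sqrt(pi)*C1*erf(sqrt(6)*z*sqrt(-k)/6)/(2*sqrt(-k)) - C2, (k > 0) | (k < 0)), (-C1*z - C2, True))


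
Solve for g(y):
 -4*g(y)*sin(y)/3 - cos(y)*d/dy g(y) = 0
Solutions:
 g(y) = C1*cos(y)^(4/3)


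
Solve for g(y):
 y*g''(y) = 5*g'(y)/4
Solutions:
 g(y) = C1 + C2*y^(9/4)


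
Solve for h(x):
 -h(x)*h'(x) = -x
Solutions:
 h(x) = -sqrt(C1 + x^2)
 h(x) = sqrt(C1 + x^2)


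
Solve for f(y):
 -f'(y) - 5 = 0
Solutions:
 f(y) = C1 - 5*y


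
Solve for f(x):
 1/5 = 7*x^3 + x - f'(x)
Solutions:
 f(x) = C1 + 7*x^4/4 + x^2/2 - x/5


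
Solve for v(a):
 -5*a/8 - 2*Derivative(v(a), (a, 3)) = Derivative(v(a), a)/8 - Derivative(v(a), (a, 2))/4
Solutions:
 v(a) = C1 - 5*a^2/2 - 10*a + (C2*sin(sqrt(15)*a/16) + C3*cos(sqrt(15)*a/16))*exp(a/16)


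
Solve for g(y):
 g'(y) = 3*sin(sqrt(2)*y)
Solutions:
 g(y) = C1 - 3*sqrt(2)*cos(sqrt(2)*y)/2


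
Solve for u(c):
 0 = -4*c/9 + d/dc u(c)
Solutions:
 u(c) = C1 + 2*c^2/9


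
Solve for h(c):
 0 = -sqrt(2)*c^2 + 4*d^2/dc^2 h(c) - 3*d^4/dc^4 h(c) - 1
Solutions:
 h(c) = C1 + C2*c + C3*exp(-2*sqrt(3)*c/3) + C4*exp(2*sqrt(3)*c/3) + sqrt(2)*c^4/48 + c^2*(2 + 3*sqrt(2))/16


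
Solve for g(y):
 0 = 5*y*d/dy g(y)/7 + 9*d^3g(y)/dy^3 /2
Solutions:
 g(y) = C1 + Integral(C2*airyai(-1470^(1/3)*y/21) + C3*airybi(-1470^(1/3)*y/21), y)


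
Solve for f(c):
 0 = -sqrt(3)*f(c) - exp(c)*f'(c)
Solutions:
 f(c) = C1*exp(sqrt(3)*exp(-c))


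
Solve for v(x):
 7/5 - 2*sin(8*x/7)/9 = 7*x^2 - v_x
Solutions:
 v(x) = C1 + 7*x^3/3 - 7*x/5 - 7*cos(8*x/7)/36


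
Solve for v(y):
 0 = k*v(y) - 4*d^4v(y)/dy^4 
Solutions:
 v(y) = C1*exp(-sqrt(2)*k^(1/4)*y/2) + C2*exp(sqrt(2)*k^(1/4)*y/2) + C3*exp(-sqrt(2)*I*k^(1/4)*y/2) + C4*exp(sqrt(2)*I*k^(1/4)*y/2)


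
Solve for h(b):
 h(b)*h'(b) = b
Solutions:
 h(b) = -sqrt(C1 + b^2)
 h(b) = sqrt(C1 + b^2)


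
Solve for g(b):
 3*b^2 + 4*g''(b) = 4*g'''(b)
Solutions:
 g(b) = C1 + C2*b + C3*exp(b) - b^4/16 - b^3/4 - 3*b^2/4


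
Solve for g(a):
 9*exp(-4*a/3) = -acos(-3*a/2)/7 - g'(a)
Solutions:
 g(a) = C1 - a*acos(-3*a/2)/7 - sqrt(4 - 9*a^2)/21 + 27*exp(-4*a/3)/4


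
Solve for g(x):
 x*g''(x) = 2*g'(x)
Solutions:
 g(x) = C1 + C2*x^3


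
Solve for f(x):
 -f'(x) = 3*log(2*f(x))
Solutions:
 Integral(1/(log(_y) + log(2)), (_y, f(x)))/3 = C1 - x


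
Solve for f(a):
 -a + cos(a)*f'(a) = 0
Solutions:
 f(a) = C1 + Integral(a/cos(a), a)


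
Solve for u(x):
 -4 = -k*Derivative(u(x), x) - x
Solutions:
 u(x) = C1 - x^2/(2*k) + 4*x/k


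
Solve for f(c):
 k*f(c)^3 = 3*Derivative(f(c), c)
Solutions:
 f(c) = -sqrt(6)*sqrt(-1/(C1 + c*k))/2
 f(c) = sqrt(6)*sqrt(-1/(C1 + c*k))/2


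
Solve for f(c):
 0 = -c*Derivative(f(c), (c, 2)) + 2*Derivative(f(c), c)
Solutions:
 f(c) = C1 + C2*c^3


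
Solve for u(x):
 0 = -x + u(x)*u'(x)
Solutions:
 u(x) = -sqrt(C1 + x^2)
 u(x) = sqrt(C1 + x^2)


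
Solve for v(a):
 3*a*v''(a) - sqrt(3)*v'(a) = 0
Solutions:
 v(a) = C1 + C2*a^(sqrt(3)/3 + 1)


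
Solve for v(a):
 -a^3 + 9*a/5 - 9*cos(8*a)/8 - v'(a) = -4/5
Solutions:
 v(a) = C1 - a^4/4 + 9*a^2/10 + 4*a/5 - 9*sin(8*a)/64


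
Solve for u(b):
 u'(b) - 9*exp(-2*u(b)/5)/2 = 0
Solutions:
 u(b) = 5*log(-sqrt(C1 + 9*b)) - 5*log(5)/2
 u(b) = 5*log(C1 + 9*b)/2 - 5*log(5)/2


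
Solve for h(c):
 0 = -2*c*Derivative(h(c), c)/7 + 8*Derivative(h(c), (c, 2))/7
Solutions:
 h(c) = C1 + C2*erfi(sqrt(2)*c/4)


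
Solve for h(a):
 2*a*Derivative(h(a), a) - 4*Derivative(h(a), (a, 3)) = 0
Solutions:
 h(a) = C1 + Integral(C2*airyai(2^(2/3)*a/2) + C3*airybi(2^(2/3)*a/2), a)


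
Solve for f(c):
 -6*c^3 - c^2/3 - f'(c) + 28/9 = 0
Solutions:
 f(c) = C1 - 3*c^4/2 - c^3/9 + 28*c/9


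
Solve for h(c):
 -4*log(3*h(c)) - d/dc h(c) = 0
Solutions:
 Integral(1/(log(_y) + log(3)), (_y, h(c)))/4 = C1 - c


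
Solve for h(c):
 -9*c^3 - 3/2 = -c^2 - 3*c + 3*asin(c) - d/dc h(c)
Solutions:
 h(c) = C1 + 9*c^4/4 - c^3/3 - 3*c^2/2 + 3*c*asin(c) + 3*c/2 + 3*sqrt(1 - c^2)


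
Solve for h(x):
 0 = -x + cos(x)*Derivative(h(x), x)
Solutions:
 h(x) = C1 + Integral(x/cos(x), x)


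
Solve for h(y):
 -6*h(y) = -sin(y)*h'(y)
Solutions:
 h(y) = C1*(cos(y)^3 - 3*cos(y)^2 + 3*cos(y) - 1)/(cos(y)^3 + 3*cos(y)^2 + 3*cos(y) + 1)


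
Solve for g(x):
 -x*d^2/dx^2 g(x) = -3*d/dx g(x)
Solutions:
 g(x) = C1 + C2*x^4


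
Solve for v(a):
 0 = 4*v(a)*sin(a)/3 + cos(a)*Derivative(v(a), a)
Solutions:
 v(a) = C1*cos(a)^(4/3)


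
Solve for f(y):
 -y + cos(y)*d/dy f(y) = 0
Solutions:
 f(y) = C1 + Integral(y/cos(y), y)


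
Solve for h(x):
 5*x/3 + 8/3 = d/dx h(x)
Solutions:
 h(x) = C1 + 5*x^2/6 + 8*x/3


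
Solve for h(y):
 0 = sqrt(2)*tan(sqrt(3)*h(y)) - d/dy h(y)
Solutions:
 h(y) = sqrt(3)*(pi - asin(C1*exp(sqrt(6)*y)))/3
 h(y) = sqrt(3)*asin(C1*exp(sqrt(6)*y))/3
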